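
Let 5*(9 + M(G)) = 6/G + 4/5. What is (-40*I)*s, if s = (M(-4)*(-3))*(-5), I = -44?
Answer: -241296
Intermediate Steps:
M(G) = -221/25 + 6/(5*G) (M(G) = -9 + (6/G + 4/5)/5 = -9 + (6/G + 4*(⅕))/5 = -9 + (6/G + ⅘)/5 = -9 + (⅘ + 6/G)/5 = -9 + (4/25 + 6/(5*G)) = -221/25 + 6/(5*G))
s = -1371/10 (s = (((1/25)*(30 - 221*(-4))/(-4))*(-3))*(-5) = (((1/25)*(-¼)*(30 + 884))*(-3))*(-5) = (((1/25)*(-¼)*914)*(-3))*(-5) = -457/50*(-3)*(-5) = (1371/50)*(-5) = -1371/10 ≈ -137.10)
(-40*I)*s = -40*(-44)*(-1371/10) = 1760*(-1371/10) = -241296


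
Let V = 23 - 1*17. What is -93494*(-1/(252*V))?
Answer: 46747/756 ≈ 61.835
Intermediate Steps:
V = 6 (V = 23 - 17 = 6)
-93494*(-1/(252*V)) = -93494/(-21*6*12) = -93494/((-126*12)) = -93494/(-1512) = -93494*(-1/1512) = 46747/756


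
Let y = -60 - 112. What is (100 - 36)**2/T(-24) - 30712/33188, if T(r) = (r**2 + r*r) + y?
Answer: 6615018/2032765 ≈ 3.2542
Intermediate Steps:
y = -172
T(r) = -172 + 2*r**2 (T(r) = (r**2 + r*r) - 172 = (r**2 + r**2) - 172 = 2*r**2 - 172 = -172 + 2*r**2)
(100 - 36)**2/T(-24) - 30712/33188 = (100 - 36)**2/(-172 + 2*(-24)**2) - 30712/33188 = 64**2/(-172 + 2*576) - 30712*1/33188 = 4096/(-172 + 1152) - 7678/8297 = 4096/980 - 7678/8297 = 4096*(1/980) - 7678/8297 = 1024/245 - 7678/8297 = 6615018/2032765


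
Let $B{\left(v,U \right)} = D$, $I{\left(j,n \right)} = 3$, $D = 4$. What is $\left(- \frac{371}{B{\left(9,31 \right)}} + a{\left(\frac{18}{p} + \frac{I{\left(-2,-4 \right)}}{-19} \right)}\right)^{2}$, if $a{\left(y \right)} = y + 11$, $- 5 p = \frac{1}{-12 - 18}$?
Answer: $\frac{39591050625}{5776} \approx 6.8544 \cdot 10^{6}$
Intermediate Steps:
$B{\left(v,U \right)} = 4$
$p = \frac{1}{150}$ ($p = - \frac{1}{5 \left(-12 - 18\right)} = - \frac{1}{5 \left(-30\right)} = \left(- \frac{1}{5}\right) \left(- \frac{1}{30}\right) = \frac{1}{150} \approx 0.0066667$)
$a{\left(y \right)} = 11 + y$
$\left(- \frac{371}{B{\left(9,31 \right)}} + a{\left(\frac{18}{p} + \frac{I{\left(-2,-4 \right)}}{-19} \right)}\right)^{2} = \left(- \frac{371}{4} + \left(11 + \left(18 \frac{1}{\frac{1}{150}} + \frac{3}{-19}\right)\right)\right)^{2} = \left(\left(-371\right) \frac{1}{4} + \left(11 + \left(18 \cdot 150 + 3 \left(- \frac{1}{19}\right)\right)\right)\right)^{2} = \left(- \frac{371}{4} + \left(11 + \left(2700 - \frac{3}{19}\right)\right)\right)^{2} = \left(- \frac{371}{4} + \left(11 + \frac{51297}{19}\right)\right)^{2} = \left(- \frac{371}{4} + \frac{51506}{19}\right)^{2} = \left(\frac{198975}{76}\right)^{2} = \frac{39591050625}{5776}$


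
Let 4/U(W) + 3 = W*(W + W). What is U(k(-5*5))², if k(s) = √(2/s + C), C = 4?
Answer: 10000/14641 ≈ 0.68301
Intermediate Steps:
k(s) = √(4 + 2/s) (k(s) = √(2/s + 4) = √(4 + 2/s))
U(W) = 4/(-3 + 2*W²) (U(W) = 4/(-3 + W*(W + W)) = 4/(-3 + W*(2*W)) = 4/(-3 + 2*W²))
U(k(-5*5))² = (4/(-3 + 2*(√(4 + 2/((-5*5))))²))² = (4/(-3 + 2*(√(4 + 2/(-25)))²))² = (4/(-3 + 2*(√(4 + 2*(-1/25)))²))² = (4/(-3 + 2*(√(4 - 2/25))²))² = (4/(-3 + 2*(√(98/25))²))² = (4/(-3 + 2*(7*√2/5)²))² = (4/(-3 + 2*(98/25)))² = (4/(-3 + 196/25))² = (4/(121/25))² = (4*(25/121))² = (100/121)² = 10000/14641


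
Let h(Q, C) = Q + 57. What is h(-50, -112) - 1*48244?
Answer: -48237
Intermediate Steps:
h(Q, C) = 57 + Q
h(-50, -112) - 1*48244 = (57 - 50) - 1*48244 = 7 - 48244 = -48237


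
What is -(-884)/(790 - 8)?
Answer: 26/23 ≈ 1.1304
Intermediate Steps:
-(-884)/(790 - 8) = -(-884)/782 = -13*(-2/23) = 26/23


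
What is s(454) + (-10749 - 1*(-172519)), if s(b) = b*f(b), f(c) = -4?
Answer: 159954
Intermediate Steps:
s(b) = -4*b (s(b) = b*(-4) = -4*b)
s(454) + (-10749 - 1*(-172519)) = -4*454 + (-10749 - 1*(-172519)) = -1816 + (-10749 + 172519) = -1816 + 161770 = 159954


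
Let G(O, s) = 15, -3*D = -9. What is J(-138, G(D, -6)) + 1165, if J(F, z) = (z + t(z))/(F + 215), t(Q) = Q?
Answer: 89735/77 ≈ 1165.4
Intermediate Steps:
D = 3 (D = -⅓*(-9) = 3)
J(F, z) = 2*z/(215 + F) (J(F, z) = (z + z)/(F + 215) = (2*z)/(215 + F) = 2*z/(215 + F))
J(-138, G(D, -6)) + 1165 = 2*15/(215 - 138) + 1165 = 2*15/77 + 1165 = 2*15*(1/77) + 1165 = 30/77 + 1165 = 89735/77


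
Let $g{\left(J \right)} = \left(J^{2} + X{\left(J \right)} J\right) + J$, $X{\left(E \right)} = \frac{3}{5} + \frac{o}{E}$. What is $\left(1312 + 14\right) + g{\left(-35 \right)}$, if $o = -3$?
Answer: $2492$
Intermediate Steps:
$X{\left(E \right)} = \frac{3}{5} - \frac{3}{E}$
$g{\left(J \right)} = J + J^{2} + J \left(\frac{3}{5} - \frac{3}{J}\right)$ ($g{\left(J \right)} = \left(J^{2} + \left(\frac{3}{5} - \frac{3}{J}\right) J\right) + J = \left(J^{2} + J \left(\frac{3}{5} - \frac{3}{J}\right)\right) + J = J + J^{2} + J \left(\frac{3}{5} - \frac{3}{J}\right)$)
$\left(1312 + 14\right) + g{\left(-35 \right)} = \left(1312 + 14\right) + \left(-3 + \left(-35\right)^{2} + \frac{8}{5} \left(-35\right)\right) = 1326 - -1166 = 1326 + 1166 = 2492$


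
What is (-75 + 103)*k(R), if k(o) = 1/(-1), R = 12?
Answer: -28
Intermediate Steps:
k(o) = -1
(-75 + 103)*k(R) = (-75 + 103)*(-1) = 28*(-1) = -28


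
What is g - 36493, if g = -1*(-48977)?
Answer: 12484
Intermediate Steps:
g = 48977
g - 36493 = 48977 - 36493 = 12484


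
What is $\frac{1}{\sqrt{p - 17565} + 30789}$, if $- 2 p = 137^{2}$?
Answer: $\frac{61578}{1895978941} - \frac{i \sqrt{107798}}{1895978941} \approx 3.2478 \cdot 10^{-5} - 1.7317 \cdot 10^{-7} i$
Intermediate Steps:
$p = - \frac{18769}{2}$ ($p = - \frac{137^{2}}{2} = \left(- \frac{1}{2}\right) 18769 = - \frac{18769}{2} \approx -9384.5$)
$\frac{1}{\sqrt{p - 17565} + 30789} = \frac{1}{\sqrt{- \frac{18769}{2} - 17565} + 30789} = \frac{1}{\sqrt{- \frac{53899}{2}} + 30789} = \frac{1}{\frac{i \sqrt{107798}}{2} + 30789} = \frac{1}{30789 + \frac{i \sqrt{107798}}{2}}$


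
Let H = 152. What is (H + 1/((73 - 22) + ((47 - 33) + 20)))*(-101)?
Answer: -1305021/85 ≈ -15353.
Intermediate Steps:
(H + 1/((73 - 22) + ((47 - 33) + 20)))*(-101) = (152 + 1/((73 - 22) + ((47 - 33) + 20)))*(-101) = (152 + 1/(51 + (14 + 20)))*(-101) = (152 + 1/(51 + 34))*(-101) = (152 + 1/85)*(-101) = (12921/85)*(-101) = -1305021/85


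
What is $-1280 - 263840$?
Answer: $-265120$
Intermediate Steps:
$-1280 - 263840 = -265120$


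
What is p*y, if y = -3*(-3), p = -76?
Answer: -684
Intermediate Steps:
y = 9
p*y = -76*9 = -684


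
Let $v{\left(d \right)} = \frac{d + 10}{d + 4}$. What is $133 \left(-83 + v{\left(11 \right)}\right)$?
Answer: $- \frac{54264}{5} \approx -10853.0$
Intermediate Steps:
$v{\left(d \right)} = \frac{10 + d}{4 + d}$
$133 \left(-83 + v{\left(11 \right)}\right) = 133 \left(-83 + \frac{10 + 11}{4 + 11}\right) = 133 \left(-83 + \frac{1}{15} \cdot 21\right) = 133 \left(-83 + \frac{7}{5}\right) = 133 \left(- \frac{408}{5}\right) = - \frac{54264}{5}$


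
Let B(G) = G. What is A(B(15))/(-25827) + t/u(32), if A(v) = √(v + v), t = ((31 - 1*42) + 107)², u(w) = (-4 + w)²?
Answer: 576/49 - √30/25827 ≈ 11.755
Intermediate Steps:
t = 9216 (t = ((31 - 42) + 107)² = (-11 + 107)² = 96² = 9216)
A(v) = √2*√v (A(v) = √(2*v) = √2*√v)
A(B(15))/(-25827) + t/u(32) = (√2*√15)/(-25827) + 9216/((-4 + 32)²) = √30*(-1/25827) + 9216/(28²) = -√30/25827 + 9216/784 = -√30/25827 + 9216*(1/784) = -√30/25827 + 576/49 = 576/49 - √30/25827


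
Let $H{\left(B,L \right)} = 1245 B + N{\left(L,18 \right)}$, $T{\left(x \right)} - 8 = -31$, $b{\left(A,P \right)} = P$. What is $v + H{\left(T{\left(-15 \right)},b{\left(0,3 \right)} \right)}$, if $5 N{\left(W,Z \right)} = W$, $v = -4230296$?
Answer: $- \frac{21294652}{5} \approx -4.2589 \cdot 10^{6}$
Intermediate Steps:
$N{\left(W,Z \right)} = \frac{W}{5}$
$T{\left(x \right)} = -23$ ($T{\left(x \right)} = 8 - 31 = -23$)
$H{\left(B,L \right)} = 1245 B + \frac{L}{5}$
$v + H{\left(T{\left(-15 \right)},b{\left(0,3 \right)} \right)} = -4230296 + \left(1245 \left(-23\right) + \frac{1}{5} \cdot 3\right) = -4230296 + \left(-28635 + \frac{3}{5}\right) = -4230296 - \frac{143172}{5} = - \frac{21294652}{5}$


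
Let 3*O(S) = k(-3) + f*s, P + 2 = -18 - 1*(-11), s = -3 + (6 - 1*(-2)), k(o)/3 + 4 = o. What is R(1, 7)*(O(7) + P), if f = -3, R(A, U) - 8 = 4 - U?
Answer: -105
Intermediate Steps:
R(A, U) = 12 - U (R(A, U) = 8 + (4 - U) = 12 - U)
k(o) = -12 + 3*o
s = 5 (s = -3 + (6 + 2) = -3 + 8 = 5)
P = -9 (P = -2 + (-18 - 1*(-11)) = -2 + (-18 + 11) = -2 - 7 = -9)
O(S) = -12 (O(S) = ((-12 + 3*(-3)) - 3*5)/3 = ((-12 - 9) - 15)/3 = (-21 - 15)/3 = (⅓)*(-36) = -12)
R(1, 7)*(O(7) + P) = (12 - 1*7)*(-12 - 9) = (12 - 7)*(-21) = 5*(-21) = -105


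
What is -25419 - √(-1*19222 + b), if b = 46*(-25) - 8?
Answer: -25419 - 2*I*√5095 ≈ -25419.0 - 142.76*I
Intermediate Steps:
b = -1158 (b = -1150 - 8 = -1158)
-25419 - √(-1*19222 + b) = -25419 - √(-1*19222 - 1158) = -25419 - √(-19222 - 1158) = -25419 - √(-20380) = -25419 - 2*I*√5095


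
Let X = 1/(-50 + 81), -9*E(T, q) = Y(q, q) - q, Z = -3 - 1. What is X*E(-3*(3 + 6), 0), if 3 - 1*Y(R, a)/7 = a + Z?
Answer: -49/279 ≈ -0.17563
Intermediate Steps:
Z = -4
Y(R, a) = 49 - 7*a (Y(R, a) = 21 - 7*(a - 4) = 21 - 7*(-4 + a) = 21 + (28 - 7*a) = 49 - 7*a)
E(T, q) = -49/9 + 8*q/9 (E(T, q) = -((49 - 7*q) - q)/9 = -(49 - 8*q)/9 = -49/9 + 8*q/9)
X = 1/31 ≈ 0.032258
X*E(-3*(3 + 6), 0) = (-49/9 + (8/9)*0)/31 = (-49/9 + 0)/31 = (1/31)*(-49/9) = -49/279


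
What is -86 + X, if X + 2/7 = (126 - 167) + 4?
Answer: -863/7 ≈ -123.29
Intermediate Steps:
X = -261/7 (X = -2/7 + ((126 - 167) + 4) = -2/7 + (-41 + 4) = -2/7 - 37 = -261/7 ≈ -37.286)
-86 + X = -86 - 261/7 = -863/7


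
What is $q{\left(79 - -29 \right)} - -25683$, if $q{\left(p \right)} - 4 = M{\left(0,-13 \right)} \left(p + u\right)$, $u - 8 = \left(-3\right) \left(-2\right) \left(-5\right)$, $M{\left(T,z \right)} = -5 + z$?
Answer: $24139$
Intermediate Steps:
$u = -22$ ($u = 8 + \left(-3\right) \left(-2\right) \left(-5\right) = 8 + 6 \left(-5\right) = 8 - 30 = -22$)
$q{\left(p \right)} = 400 - 18 p$ ($q{\left(p \right)} = 4 + \left(-5 - 13\right) \left(p - 22\right) = 4 - 18 \left(-22 + p\right) = 4 - \left(-396 + 18 p\right) = 400 - 18 p$)
$q{\left(79 - -29 \right)} - -25683 = \left(400 - 18 \left(79 - -29\right)\right) - -25683 = \left(400 - 18 \left(79 + 29\right)\right) + 25683 = \left(400 - 1944\right) + 25683 = -1544 + 25683 = 24139$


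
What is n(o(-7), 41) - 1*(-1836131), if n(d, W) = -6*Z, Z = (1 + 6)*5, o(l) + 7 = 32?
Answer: 1835921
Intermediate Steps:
o(l) = 25 (o(l) = -7 + 32 = 25)
Z = 35 (Z = 7*5 = 35)
n(d, W) = -210 (n(d, W) = -6*35 = -210)
n(o(-7), 41) - 1*(-1836131) = -210 - 1*(-1836131) = -210 + 1836131 = 1835921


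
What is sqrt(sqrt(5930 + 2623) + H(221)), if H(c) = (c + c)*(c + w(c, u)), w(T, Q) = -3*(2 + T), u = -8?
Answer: sqrt(-198016 + sqrt(8553)) ≈ 444.89*I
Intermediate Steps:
w(T, Q) = -6 - 3*T
H(c) = 2*c*(-6 - 2*c) (H(c) = (c + c)*(c + (-6 - 3*c)) = (2*c)*(-6 - 2*c) = 2*c*(-6 - 2*c))
sqrt(sqrt(5930 + 2623) + H(221)) = sqrt(sqrt(5930 + 2623) - 4*221*(3 + 221)) = sqrt(sqrt(8553) - 4*221*224) = sqrt(sqrt(8553) - 198016) = sqrt(-198016 + sqrt(8553))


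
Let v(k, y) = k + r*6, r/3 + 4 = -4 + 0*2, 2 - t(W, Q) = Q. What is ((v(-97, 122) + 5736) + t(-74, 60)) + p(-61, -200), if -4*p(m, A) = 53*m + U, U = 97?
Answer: 6221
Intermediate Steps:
t(W, Q) = 2 - Q
r = -24 (r = -12 + 3*(-4 + 0*2) = -12 + 3*(-4 + 0) = -12 + 3*(-4) = -12 - 12 = -24)
v(k, y) = -144 + k (v(k, y) = k - 24*6 = k - 144 = -144 + k)
p(m, A) = -97/4 - 53*m/4 (p(m, A) = -(53*m + 97)/4 = -(97 + 53*m)/4 = -97/4 - 53*m/4)
((v(-97, 122) + 5736) + t(-74, 60)) + p(-61, -200) = (((-144 - 97) + 5736) + (2 - 1*60)) + (-97/4 - 53/4*(-61)) = ((-241 + 5736) + (2 - 60)) + (-97/4 + 3233/4) = (5495 - 58) + 784 = 5437 + 784 = 6221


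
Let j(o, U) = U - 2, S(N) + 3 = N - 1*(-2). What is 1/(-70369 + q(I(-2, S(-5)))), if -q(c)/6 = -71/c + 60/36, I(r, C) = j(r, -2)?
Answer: -2/140971 ≈ -1.4187e-5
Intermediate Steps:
S(N) = -1 + N (S(N) = -3 + (N - 1*(-2)) = -3 + (N + 2) = -3 + (2 + N) = -1 + N)
j(o, U) = -2 + U
I(r, C) = -4 (I(r, C) = -2 - 2 = -4)
q(c) = -10 + 426/c (q(c) = -6*(-71/c + 60/36) = -6*(-71/c + 60*(1/36)) = -6*(-71/c + 5/3) = -6*(5/3 - 71/c) = -10 + 426/c)
1/(-70369 + q(I(-2, S(-5)))) = 1/(-70369 + (-10 + 426/(-4))) = 1/(-70369 + (-10 + 426*(-1/4))) = 1/(-70369 + (-10 - 213/2)) = 1/(-70369 - 233/2) = 1/(-140971/2) = -2/140971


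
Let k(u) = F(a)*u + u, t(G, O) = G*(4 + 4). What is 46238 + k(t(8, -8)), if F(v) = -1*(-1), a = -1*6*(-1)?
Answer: 46366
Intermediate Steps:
a = 6 (a = -6*(-1) = 6)
t(G, O) = 8*G (t(G, O) = G*8 = 8*G)
F(v) = 1
k(u) = 2*u (k(u) = 1*u + u = u + u = 2*u)
46238 + k(t(8, -8)) = 46238 + 2*(8*8) = 46238 + 2*64 = 46238 + 128 = 46366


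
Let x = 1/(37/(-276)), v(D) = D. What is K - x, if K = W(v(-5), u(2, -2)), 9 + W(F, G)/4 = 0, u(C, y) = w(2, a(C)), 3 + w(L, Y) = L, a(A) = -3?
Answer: -1056/37 ≈ -28.541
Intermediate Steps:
w(L, Y) = -3 + L
u(C, y) = -1 (u(C, y) = -3 + 2 = -1)
W(F, G) = -36 (W(F, G) = -36 + 4*0 = -36 + 0 = -36)
K = -36
x = -276/37 (x = 1/(37*(-1/276)) = 1/(-37/276) = -276/37 ≈ -7.4595)
K - x = -36 - 1*(-276/37) = -36 + 276/37 = -1056/37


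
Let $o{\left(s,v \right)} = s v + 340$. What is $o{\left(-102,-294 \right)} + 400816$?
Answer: $431144$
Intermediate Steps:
$o{\left(s,v \right)} = 340 + s v$
$o{\left(-102,-294 \right)} + 400816 = \left(340 - -29988\right) + 400816 = \left(340 + 29988\right) + 400816 = 30328 + 400816 = 431144$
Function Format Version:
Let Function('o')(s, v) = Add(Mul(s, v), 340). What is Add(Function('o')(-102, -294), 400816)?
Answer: 431144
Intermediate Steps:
Function('o')(s, v) = Add(340, Mul(s, v))
Add(Function('o')(-102, -294), 400816) = Add(Add(340, Mul(-102, -294)), 400816) = Add(Add(340, 29988), 400816) = Add(30328, 400816) = 431144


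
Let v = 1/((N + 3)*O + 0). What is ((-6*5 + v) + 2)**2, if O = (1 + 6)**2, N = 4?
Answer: 92217609/117649 ≈ 783.84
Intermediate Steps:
O = 49 (O = 7**2 = 49)
v = 1/343 (v = 1/((4 + 3)*49 + 0) = 1/(7*49 + 0) = 1/(343 + 0) = 1/343 ≈ 0.0029155)
((-6*5 + v) + 2)**2 = ((-6*5 + 1/343) + 2)**2 = ((-2*15 + 1/343) + 2)**2 = ((-30 + 1/343) + 2)**2 = (-10289/343 + 2)**2 = (-9603/343)**2 = 92217609/117649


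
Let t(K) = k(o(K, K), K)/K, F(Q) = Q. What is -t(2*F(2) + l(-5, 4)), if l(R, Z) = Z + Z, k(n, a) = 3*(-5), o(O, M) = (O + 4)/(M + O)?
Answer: 5/4 ≈ 1.2500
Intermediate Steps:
o(O, M) = (4 + O)/(M + O)
k(n, a) = -15
l(R, Z) = 2*Z
t(K) = -15/K
-t(2*F(2) + l(-5, 4)) = -(-15)/(2*2 + 2*4) = -(-15)/(4 + 8) = -(-15)/12 = -1*(-5/4) = 5/4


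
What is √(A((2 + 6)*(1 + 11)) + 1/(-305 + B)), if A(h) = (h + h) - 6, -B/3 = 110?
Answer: √74999215/635 ≈ 13.638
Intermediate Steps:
B = -330 (B = -3*110 = -330)
A(h) = -6 + 2*h (A(h) = 2*h - 6 = -6 + 2*h)
√(A((2 + 6)*(1 + 11)) + 1/(-305 + B)) = √((-6 + 2*((2 + 6)*(1 + 11))) + 1/(-305 - 330)) = √((-6 + 2*(8*12)) + 1/(-635)) = √((-6 + 2*96) - 1/635) = √((-6 + 192) - 1/635) = √(186 - 1/635) = √(118109/635) = √74999215/635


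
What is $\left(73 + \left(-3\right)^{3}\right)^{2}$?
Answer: $2116$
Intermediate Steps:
$\left(73 + \left(-3\right)^{3}\right)^{2} = \left(73 - 27\right)^{2} = 46^{2} = 2116$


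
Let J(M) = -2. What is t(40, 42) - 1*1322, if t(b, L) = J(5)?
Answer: -1324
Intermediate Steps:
t(b, L) = -2
t(40, 42) - 1*1322 = -2 - 1*1322 = -2 - 1322 = -1324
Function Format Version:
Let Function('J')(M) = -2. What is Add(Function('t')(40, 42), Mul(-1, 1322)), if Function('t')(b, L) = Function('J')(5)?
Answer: -1324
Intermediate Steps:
Function('t')(b, L) = -2
Add(Function('t')(40, 42), Mul(-1, 1322)) = Add(-2, Mul(-1, 1322)) = Add(-2, -1322) = -1324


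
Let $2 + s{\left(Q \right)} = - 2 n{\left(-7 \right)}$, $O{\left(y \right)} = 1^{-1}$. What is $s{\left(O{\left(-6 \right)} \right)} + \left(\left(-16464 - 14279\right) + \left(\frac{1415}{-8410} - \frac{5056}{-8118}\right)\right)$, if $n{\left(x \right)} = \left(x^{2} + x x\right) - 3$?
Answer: $- \frac{211197504131}{6827238} \approx -30935.0$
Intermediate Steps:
$n{\left(x \right)} = -3 + 2 x^{2}$ ($n{\left(x \right)} = \left(x^{2} + x^{2}\right) - 3 = 2 x^{2} - 3 = -3 + 2 x^{2}$)
$O{\left(y \right)} = 1$
$s{\left(Q \right)} = -192$ ($s{\left(Q \right)} = -2 - 2 \left(-3 + 2 \left(-7\right)^{2}\right) = -2 - 2 \left(-3 + 2 \cdot 49\right) = -2 - 2 \left(-3 + 98\right) = -2 - 190 = -192$)
$s{\left(O{\left(-6 \right)} \right)} + \left(\left(-16464 - 14279\right) + \left(\frac{1415}{-8410} - \frac{5056}{-8118}\right)\right) = -192 + \left(\left(-16464 - 14279\right) + \left(\frac{1415}{-8410} - \frac{5056}{-8118}\right)\right) = -192 + \left(-30743 + \left(1415 \left(- \frac{1}{8410}\right) - - \frac{2528}{4059}\right)\right) = -192 + \left(-30743 + \left(- \frac{283}{1682} + \frac{2528}{4059}\right)\right) = -192 + \left(-30743 + \frac{3103399}{6827238}\right) = -192 - \frac{209886674435}{6827238} = - \frac{211197504131}{6827238}$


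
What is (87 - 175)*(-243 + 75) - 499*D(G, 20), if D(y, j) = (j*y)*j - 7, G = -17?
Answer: 3411477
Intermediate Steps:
D(y, j) = -7 + y*j**2 (D(y, j) = y*j**2 - 7 = -7 + y*j**2)
(87 - 175)*(-243 + 75) - 499*D(G, 20) = (87 - 175)*(-243 + 75) - 499*(-7 - 17*20**2) = -88*(-168) - 499*(-7 - 17*400) = 14784 - 499*(-7 - 6800) = 14784 - 499*(-6807) = 14784 + 3396693 = 3411477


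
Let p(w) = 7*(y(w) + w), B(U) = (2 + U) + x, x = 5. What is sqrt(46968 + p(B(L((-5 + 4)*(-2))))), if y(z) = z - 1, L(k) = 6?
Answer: sqrt(47143) ≈ 217.12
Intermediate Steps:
y(z) = -1 + z
B(U) = 7 + U (B(U) = (2 + U) + 5 = 7 + U)
p(w) = -7 + 14*w (p(w) = 7*((-1 + w) + w) = 7*(-1 + 2*w) = -7 + 14*w)
sqrt(46968 + p(B(L((-5 + 4)*(-2))))) = sqrt(46968 + (-7 + 14*(7 + 6))) = sqrt(46968 + (-7 + 14*13)) = sqrt(46968 + (-7 + 182)) = sqrt(46968 + 175) = sqrt(47143)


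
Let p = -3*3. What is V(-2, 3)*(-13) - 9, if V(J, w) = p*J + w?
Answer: -282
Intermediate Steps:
p = -9
V(J, w) = w - 9*J (V(J, w) = -9*J + w = w - 9*J)
V(-2, 3)*(-13) - 9 = (3 - 9*(-2))*(-13) - 9 = (3 + 18)*(-13) - 9 = 21*(-13) - 9 = -273 - 9 = -282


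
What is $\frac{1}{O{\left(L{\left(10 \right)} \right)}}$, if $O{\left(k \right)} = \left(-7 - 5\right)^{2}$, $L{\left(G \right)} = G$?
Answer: $\frac{1}{144} \approx 0.0069444$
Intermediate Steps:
$O{\left(k \right)} = 144$ ($O{\left(k \right)} = \left(-12\right)^{2} = 144$)
$\frac{1}{O{\left(L{\left(10 \right)} \right)}} = \frac{1}{144}$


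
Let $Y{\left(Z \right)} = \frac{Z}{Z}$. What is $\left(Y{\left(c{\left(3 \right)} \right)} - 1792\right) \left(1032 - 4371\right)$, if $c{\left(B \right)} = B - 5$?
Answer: $5980149$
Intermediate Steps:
$c{\left(B \right)} = -5 + B$
$Y{\left(Z \right)} = 1$
$\left(Y{\left(c{\left(3 \right)} \right)} - 1792\right) \left(1032 - 4371\right) = \left(1 - 1792\right) \left(1032 - 4371\right) = - 1791 \left(1032 - 4371\right) = \left(-1791\right) \left(-3339\right) = 5980149$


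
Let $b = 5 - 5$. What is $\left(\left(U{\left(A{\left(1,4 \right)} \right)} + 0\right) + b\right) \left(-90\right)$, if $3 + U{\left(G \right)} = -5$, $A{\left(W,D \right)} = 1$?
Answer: $720$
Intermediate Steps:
$b = 0$ ($b = 5 - 5 = 0$)
$U{\left(G \right)} = -8$ ($U{\left(G \right)} = -3 - 5 = -8$)
$\left(\left(U{\left(A{\left(1,4 \right)} \right)} + 0\right) + b\right) \left(-90\right) = \left(\left(-8 + 0\right) + 0\right) \left(-90\right) = \left(-8 + 0\right) \left(-90\right) = \left(-8\right) \left(-90\right) = 720$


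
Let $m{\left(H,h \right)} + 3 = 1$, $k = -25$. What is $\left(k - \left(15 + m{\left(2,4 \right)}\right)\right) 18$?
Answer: $-684$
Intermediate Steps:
$m{\left(H,h \right)} = -2$ ($m{\left(H,h \right)} = -3 + 1 = -2$)
$\left(k - \left(15 + m{\left(2,4 \right)}\right)\right) 18 = \left(-25 - 13\right) 18 = \left(-38\right) 18 = -684$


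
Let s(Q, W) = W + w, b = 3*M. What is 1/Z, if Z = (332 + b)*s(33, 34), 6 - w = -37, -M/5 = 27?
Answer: -1/5621 ≈ -0.00017790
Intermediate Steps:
M = -135 (M = -5*27 = -135)
w = 43 (w = 6 - 1*(-37) = 6 + 37 = 43)
b = -405 (b = 3*(-135) = -405)
s(Q, W) = 43 + W (s(Q, W) = W + 43 = 43 + W)
Z = -5621 (Z = (332 - 405)*(43 + 34) = -73*77 = -5621)
1/Z = 1/(-5621) = -1/5621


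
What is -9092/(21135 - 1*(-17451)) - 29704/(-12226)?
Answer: 258749938/117938109 ≈ 2.1939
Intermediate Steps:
-9092/(21135 - 1*(-17451)) - 29704/(-12226) = -9092/(21135 + 17451) - 29704*(-1/12226) = -9092/38586 + 14852/6113 = -9092*1/38586 + 14852/6113 = -4546/19293 + 14852/6113 = 258749938/117938109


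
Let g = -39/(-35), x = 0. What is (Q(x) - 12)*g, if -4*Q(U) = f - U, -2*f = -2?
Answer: -273/20 ≈ -13.650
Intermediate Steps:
f = 1 (f = -½*(-2) = 1)
Q(U) = -¼ + U/4 (Q(U) = -(1 - U)/4 = -¼ + U/4)
g = 39/35 (g = -39*(-1/35) = 39/35 ≈ 1.1143)
(Q(x) - 12)*g = ((-¼ + (¼)*0) - 12)*(39/35) = ((-¼ + 0) - 12)*(39/35) = (-¼ - 12)*(39/35) = -49/4*39/35 = -273/20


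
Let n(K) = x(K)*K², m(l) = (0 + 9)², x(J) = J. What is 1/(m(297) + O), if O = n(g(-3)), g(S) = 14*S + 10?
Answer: -1/32687 ≈ -3.0593e-5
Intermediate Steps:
g(S) = 10 + 14*S
m(l) = 81 (m(l) = 9² = 81)
n(K) = K³ (n(K) = K*K² = K³)
O = -32768 (O = (10 + 14*(-3))³ = (10 - 42)³ = (-32)³ = -32768)
1/(m(297) + O) = 1/(81 - 32768) = 1/(-32687) = -1/32687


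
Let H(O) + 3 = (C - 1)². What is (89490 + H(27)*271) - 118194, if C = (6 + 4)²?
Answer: 2626554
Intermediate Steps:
C = 100 (C = 10² = 100)
H(O) = 9798 (H(O) = -3 + (100 - 1)² = -3 + 99² = -3 + 9801 = 9798)
(89490 + H(27)*271) - 118194 = (89490 + 9798*271) - 118194 = (89490 + 2655258) - 118194 = 2744748 - 118194 = 2626554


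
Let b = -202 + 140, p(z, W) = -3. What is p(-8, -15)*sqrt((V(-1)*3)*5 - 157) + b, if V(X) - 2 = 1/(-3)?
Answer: -62 - 6*I*sqrt(33) ≈ -62.0 - 34.467*I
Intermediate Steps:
V(X) = 5/3 (V(X) = 2 + 1/(-3) = 2 + 1*(-1/3) = 2 - 1/3 = 5/3)
b = -62
p(-8, -15)*sqrt((V(-1)*3)*5 - 157) + b = -3*sqrt(((5/3)*3)*5 - 157) - 62 = -3*sqrt(5*5 - 157) - 62 = -3*sqrt(25 - 157) - 62 = -6*I*sqrt(33) - 62 = -62 - 6*I*sqrt(33)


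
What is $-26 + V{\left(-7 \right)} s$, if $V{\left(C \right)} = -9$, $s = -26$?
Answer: $208$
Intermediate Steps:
$-26 + V{\left(-7 \right)} s = -26 - -234 = -26 + 234 = 208$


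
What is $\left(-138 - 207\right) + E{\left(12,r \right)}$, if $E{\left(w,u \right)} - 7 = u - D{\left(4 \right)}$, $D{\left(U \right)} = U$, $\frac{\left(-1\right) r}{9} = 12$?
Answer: $-450$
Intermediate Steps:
$r = -108$ ($r = \left(-9\right) 12 = -108$)
$E{\left(w,u \right)} = 3 + u$ ($E{\left(w,u \right)} = 7 + \left(u - 4\right) = 7 + \left(-4 + u\right) = 3 + u$)
$\left(-138 - 207\right) + E{\left(12,r \right)} = \left(-138 - 207\right) + \left(3 - 108\right) = -345 - 105 = -450$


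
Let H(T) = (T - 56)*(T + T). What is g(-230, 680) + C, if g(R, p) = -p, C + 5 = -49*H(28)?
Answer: 76147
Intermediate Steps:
H(T) = 2*T*(-56 + T) (H(T) = (-56 + T)*(2*T) = 2*T*(-56 + T))
C = 76827 (C = -5 - 98*28*(-56 + 28) = -5 - 98*28*(-28) = -5 - 49*(-1568) = -5 + 76832 = 76827)
g(-230, 680) + C = -1*680 + 76827 = -680 + 76827 = 76147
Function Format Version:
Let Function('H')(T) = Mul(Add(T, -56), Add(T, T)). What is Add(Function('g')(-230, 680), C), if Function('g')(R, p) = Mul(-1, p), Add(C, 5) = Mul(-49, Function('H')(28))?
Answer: 76147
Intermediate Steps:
Function('H')(T) = Mul(2, T, Add(-56, T)) (Function('H')(T) = Mul(Add(-56, T), Mul(2, T)) = Mul(2, T, Add(-56, T)))
C = 76827 (C = Add(-5, Mul(-49, Mul(2, 28, Add(-56, 28)))) = Add(-5, Mul(-49, Mul(2, 28, -28))) = Add(-5, Mul(-49, -1568)) = Add(-5, 76832) = 76827)
Add(Function('g')(-230, 680), C) = Add(Mul(-1, 680), 76827) = Add(-680, 76827) = 76147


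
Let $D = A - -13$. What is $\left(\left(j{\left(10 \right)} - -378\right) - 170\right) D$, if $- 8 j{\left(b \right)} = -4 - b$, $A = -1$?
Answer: $2517$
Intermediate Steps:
$j{\left(b \right)} = \frac{1}{2} + \frac{b}{8}$ ($j{\left(b \right)} = - \frac{-4 - b}{8} = \frac{1}{2} + \frac{b}{8}$)
$D = 12$ ($D = -1 - -13 = -1 + 13 = 12$)
$\left(\left(j{\left(10 \right)} - -378\right) - 170\right) D = \left(\left(\left(\frac{1}{2} + \frac{1}{8} \cdot 10\right) - -378\right) - 170\right) 12 = \left(\left(\left(\frac{1}{2} + \frac{5}{4}\right) + 378\right) - 170\right) 12 = \left(\left(\frac{7}{4} + 378\right) - 170\right) 12 = \left(\frac{1519}{4} - 170\right) 12 = \frac{839}{4} \cdot 12 = 2517$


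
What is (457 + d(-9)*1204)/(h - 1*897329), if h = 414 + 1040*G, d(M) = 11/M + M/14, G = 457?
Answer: 16097/3794715 ≈ 0.0042420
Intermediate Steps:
d(M) = 11/M + M/14 (d(M) = 11/M + M*(1/14) = 11/M + M/14)
h = 475694 (h = 414 + 1040*457 = 414 + 475280 = 475694)
(457 + d(-9)*1204)/(h - 1*897329) = (457 + (11/(-9) + (1/14)*(-9))*1204)/(475694 - 1*897329) = (457 + (11*(-⅑) - 9/14)*1204)/(475694 - 897329) = (457 + (-11/9 - 9/14)*1204)/(-421635) = (457 - 235/126*1204)*(-1/421635) = (457 - 20210/9)*(-1/421635) = -16097/9*(-1/421635) = 16097/3794715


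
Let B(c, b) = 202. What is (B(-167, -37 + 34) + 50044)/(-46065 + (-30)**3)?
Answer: -50246/73065 ≈ -0.68769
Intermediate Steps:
(B(-167, -37 + 34) + 50044)/(-46065 + (-30)**3) = (202 + 50044)/(-46065 + (-30)**3) = 50246/(-46065 - 27000) = 50246/(-73065) = 50246*(-1/73065) = -50246/73065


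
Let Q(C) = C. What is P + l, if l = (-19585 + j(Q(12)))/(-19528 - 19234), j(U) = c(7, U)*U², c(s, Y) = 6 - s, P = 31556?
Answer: 1223193401/38762 ≈ 31557.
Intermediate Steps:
j(U) = -U² (j(U) = (6 - 1*7)*U² = (6 - 7)*U² = -U²)
l = 19729/38762 (l = (-19585 - 1*12²)/(-19528 - 19234) = (-19585 - 1*144)/(-38762) = (-19585 - 144)*(-1/38762) = -19729*(-1/38762) = 19729/38762 ≈ 0.50898)
P + l = 31556 + 19729/38762 = 1223193401/38762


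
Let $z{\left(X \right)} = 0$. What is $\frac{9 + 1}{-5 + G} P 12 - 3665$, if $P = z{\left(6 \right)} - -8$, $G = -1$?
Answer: $-3825$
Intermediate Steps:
$P = 8$ ($P = 0 - -8 = 0 + 8 = 8$)
$\frac{9 + 1}{-5 + G} P 12 - 3665 = \frac{9 + 1}{-5 - 1} \cdot 8 \cdot 12 - 3665 = \frac{10}{-6} \cdot 8 \cdot 12 - 3665 = 10 \left(- \frac{1}{6}\right) 8 \cdot 12 - 3665 = \left(- \frac{5}{3}\right) 8 \cdot 12 - 3665 = \left(- \frac{40}{3}\right) 12 - 3665 = -160 - 3665 = -3825$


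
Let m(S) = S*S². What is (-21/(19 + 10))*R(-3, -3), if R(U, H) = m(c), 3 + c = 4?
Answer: -21/29 ≈ -0.72414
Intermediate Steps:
c = 1 (c = -3 + 4 = 1)
m(S) = S³
R(U, H) = 1 (R(U, H) = 1³ = 1)
(-21/(19 + 10))*R(-3, -3) = -21/(19 + 10)*1 = -21/29*1 = -21/29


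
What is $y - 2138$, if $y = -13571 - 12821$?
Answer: $-28530$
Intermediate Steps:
$y = -26392$
$y - 2138 = -26392 - 2138 = -28530$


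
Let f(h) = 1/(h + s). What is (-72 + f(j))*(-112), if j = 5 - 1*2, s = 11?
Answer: 8056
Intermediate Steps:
j = 3 (j = 5 - 2 = 3)
f(h) = 1/(11 + h) (f(h) = 1/(h + 11) = 1/(11 + h))
(-72 + f(j))*(-112) = (-72 + 1/(11 + 3))*(-112) = (-72 + 1/14)*(-112) = -1007/14*(-112) = 8056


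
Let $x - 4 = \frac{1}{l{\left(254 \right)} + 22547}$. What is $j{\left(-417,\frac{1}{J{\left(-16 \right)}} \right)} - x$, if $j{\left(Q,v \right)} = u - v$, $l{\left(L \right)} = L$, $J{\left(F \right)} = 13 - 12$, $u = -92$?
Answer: $- \frac{2211698}{22801} \approx -97.0$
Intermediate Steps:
$J{\left(F \right)} = 1$
$x = \frac{91205}{22801}$ ($x = 4 + \frac{1}{254 + 22547} = 4 + \frac{1}{22801} = \frac{91205}{22801} \approx 4.0$)
$j{\left(Q,v \right)} = -92 - v$
$j{\left(-417,\frac{1}{J{\left(-16 \right)}} \right)} - x = \left(-92 - 1^{-1}\right) - \frac{91205}{22801} = \left(-92 - 1\right) - \frac{91205}{22801} = -93 - \frac{91205}{22801} = - \frac{2211698}{22801}$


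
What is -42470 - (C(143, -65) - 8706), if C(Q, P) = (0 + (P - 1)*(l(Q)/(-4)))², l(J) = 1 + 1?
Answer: -34853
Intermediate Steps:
l(J) = 2
C(Q, P) = (½ - P/2)² (C(Q, P) = (0 + (P - 1)*(2/(-4)))² = (0 + (-1 + P)*(2*(-¼)))² = (0 + (-1 + P)*(-½))² = (0 + (½ - P/2))² = (½ - P/2)²)
-42470 - (C(143, -65) - 8706) = -42470 - ((-1 - 65)²/4 - 8706) = -42470 - ((¼)*(-66)² - 8706) = -42470 - ((¼)*4356 - 8706) = -42470 - (1089 - 8706) = -42470 - 1*(-7617) = -42470 + 7617 = -34853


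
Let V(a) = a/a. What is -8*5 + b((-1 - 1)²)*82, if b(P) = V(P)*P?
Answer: 288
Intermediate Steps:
V(a) = 1
b(P) = P (b(P) = 1*P = P)
-8*5 + b((-1 - 1)²)*82 = -8*5 + (-1 - 1)²*82 = -40 + (-2)²*82 = -40 + 4*82 = -40 + 328 = 288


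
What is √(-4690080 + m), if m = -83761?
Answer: I*√4773841 ≈ 2184.9*I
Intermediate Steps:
√(-4690080 + m) = √(-4690080 - 83761) = √(-4773841) = I*√4773841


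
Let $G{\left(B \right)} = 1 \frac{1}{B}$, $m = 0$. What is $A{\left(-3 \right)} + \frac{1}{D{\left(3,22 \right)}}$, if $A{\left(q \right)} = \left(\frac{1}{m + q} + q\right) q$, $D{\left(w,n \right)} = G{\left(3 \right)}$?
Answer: $13$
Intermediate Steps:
$G{\left(B \right)} = \frac{1}{B}$
$D{\left(w,n \right)} = \frac{1}{3}$
$A{\left(q \right)} = q \left(q + \frac{1}{q}\right)$ ($A{\left(q \right)} = \left(\frac{1}{0 + q} + q\right) q = \left(\frac{1}{q} + q\right) q = \left(q + \frac{1}{q}\right) q = q \left(q + \frac{1}{q}\right)$)
$A{\left(-3 \right)} + \frac{1}{D{\left(3,22 \right)}} = \left(1 + \left(-3\right)^{2}\right) + \frac{1}{\frac{1}{3}} = \left(1 + 9\right) + 3 = 10 + 3 = 13$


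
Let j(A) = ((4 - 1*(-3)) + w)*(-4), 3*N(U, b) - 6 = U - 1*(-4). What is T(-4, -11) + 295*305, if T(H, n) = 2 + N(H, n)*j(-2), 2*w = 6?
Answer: 89897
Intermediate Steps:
w = 3 (w = (½)*6 = 3)
N(U, b) = 10/3 + U/3 (N(U, b) = 2 + (U - 1*(-4))/3 = 2 + (U + 4)/3 = 2 + (4 + U)/3 = 2 + (4/3 + U/3) = 10/3 + U/3)
j(A) = -40 (j(A) = ((4 - 1*(-3)) + 3)*(-4) = ((4 + 3) + 3)*(-4) = (7 + 3)*(-4) = 10*(-4) = -40)
T(H, n) = -394/3 - 40*H/3 (T(H, n) = 2 + (10/3 + H/3)*(-40) = 2 + (-400/3 - 40*H/3) = -394/3 - 40*H/3)
T(-4, -11) + 295*305 = (-394/3 - 40/3*(-4)) + 295*305 = (-394/3 + 160/3) + 89975 = -78 + 89975 = 89897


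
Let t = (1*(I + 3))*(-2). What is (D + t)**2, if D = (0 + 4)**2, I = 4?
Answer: 4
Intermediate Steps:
D = 16 (D = 4**2 = 16)
t = -14 (t = (1*(4 + 3))*(-2) = (1*7)*(-2) = 7*(-2) = -14)
(D + t)**2 = (16 - 14)**2 = 2**2 = 4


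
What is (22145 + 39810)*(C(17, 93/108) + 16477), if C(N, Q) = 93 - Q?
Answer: 36955475995/36 ≈ 1.0265e+9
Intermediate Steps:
(22145 + 39810)*(C(17, 93/108) + 16477) = (22145 + 39810)*((93 - 93/108) + 16477) = 61955*((93 - 93/108) + 16477) = 61955*((93 - 1*31/36) + 16477) = 61955*((93 - 31/36) + 16477) = 61955*(3317/36 + 16477) = 61955*(596489/36) = 36955475995/36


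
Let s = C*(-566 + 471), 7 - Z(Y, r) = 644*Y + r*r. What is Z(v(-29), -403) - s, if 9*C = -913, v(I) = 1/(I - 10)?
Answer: -20126657/117 ≈ -1.7202e+5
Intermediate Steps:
v(I) = 1/(-10 + I)
C = -913/9 (C = (⅑)*(-913) = -913/9 ≈ -101.44)
Z(Y, r) = 7 - r² - 644*Y (Z(Y, r) = 7 - (644*Y + r*r) = 7 - (644*Y + r²) = 7 - (r² + 644*Y) = 7 + (-r² - 644*Y) = 7 - r² - 644*Y)
s = 86735/9 (s = -913*(-566 + 471)/9 = -913/9*(-95) = 86735/9 ≈ 9637.2)
Z(v(-29), -403) - s = (7 - 1*(-403)² - 644/(-10 - 29)) - 1*86735/9 = (7 - 1*162409 - 644/(-39)) - 86735/9 = (7 - 162409 - 644*(-1/39)) - 86735/9 = (7 - 162409 + 644/39) - 86735/9 = -6333034/39 - 86735/9 = -20126657/117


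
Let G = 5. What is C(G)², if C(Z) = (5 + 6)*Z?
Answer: 3025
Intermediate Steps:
C(Z) = 11*Z
C(G)² = (11*5)² = 55² = 3025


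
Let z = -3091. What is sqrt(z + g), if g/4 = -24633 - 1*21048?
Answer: I*sqrt(185815) ≈ 431.06*I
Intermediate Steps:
g = -182724 (g = 4*(-24633 - 1*21048) = 4*(-24633 - 21048) = 4*(-45681) = -182724)
sqrt(z + g) = sqrt(-3091 - 182724) = sqrt(-185815) = I*sqrt(185815)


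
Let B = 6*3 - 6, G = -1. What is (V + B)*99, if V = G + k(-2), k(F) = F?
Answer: 891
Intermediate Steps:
V = -3 (V = -1 - 2 = -3)
B = 12 (B = 18 - 6 = 12)
(V + B)*99 = (-3 + 12)*99 = 9*99 = 891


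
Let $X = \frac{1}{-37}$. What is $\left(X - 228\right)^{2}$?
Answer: $\frac{71182969}{1369} \approx 51996.0$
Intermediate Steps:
$X = - \frac{1}{37} \approx -0.027027$
$\left(X - 228\right)^{2} = \left(- \frac{1}{37} - 228\right)^{2} = \left(- \frac{8437}{37}\right)^{2} = \frac{71182969}{1369}$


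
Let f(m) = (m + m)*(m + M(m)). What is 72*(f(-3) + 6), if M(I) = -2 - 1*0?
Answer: 2592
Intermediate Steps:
M(I) = -2 (M(I) = -2 + 0 = -2)
f(m) = 2*m*(-2 + m) (f(m) = (m + m)*(m - 2) = (2*m)*(-2 + m) = 2*m*(-2 + m))
72*(f(-3) + 6) = 72*(2*(-3)*(-2 - 3) + 6) = 72*(2*(-3)*(-5) + 6) = 72*(30 + 6) = 72*36 = 2592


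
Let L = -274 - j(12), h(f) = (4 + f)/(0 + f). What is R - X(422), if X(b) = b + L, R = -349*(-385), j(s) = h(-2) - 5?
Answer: 134211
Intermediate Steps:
h(f) = (4 + f)/f
j(s) = -6 (j(s) = (4 - 2)/(-2) - 5 = -1/2*2 - 5 = -1 - 5 = -6)
L = -268 (L = -274 - 1*(-6) = -274 + 6 = -268)
R = 134365
X(b) = -268 + b (X(b) = b - 268 = -268 + b)
R - X(422) = 134365 - (-268 + 422) = 134365 - 1*154 = 134365 - 154 = 134211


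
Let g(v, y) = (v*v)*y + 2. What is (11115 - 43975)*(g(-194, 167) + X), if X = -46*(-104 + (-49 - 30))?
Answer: -206808747520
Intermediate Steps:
g(v, y) = 2 + y*v² (g(v, y) = v²*y + 2 = y*v² + 2 = 2 + y*v²)
X = 8418 (X = -46*(-104 - 79) = -46*(-183) = 8418)
(11115 - 43975)*(g(-194, 167) + X) = (11115 - 43975)*((2 + 167*(-194)²) + 8418) = -32860*((2 + 167*37636) + 8418) = -32860*((2 + 6285212) + 8418) = -32860*(6285214 + 8418) = -32860*6293632 = -206808747520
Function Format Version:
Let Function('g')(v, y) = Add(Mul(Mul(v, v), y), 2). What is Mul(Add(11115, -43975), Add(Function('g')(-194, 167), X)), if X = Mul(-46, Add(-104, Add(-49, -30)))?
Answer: -206808747520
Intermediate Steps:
Function('g')(v, y) = Add(2, Mul(y, Pow(v, 2))) (Function('g')(v, y) = Add(Mul(Pow(v, 2), y), 2) = Add(Mul(y, Pow(v, 2)), 2) = Add(2, Mul(y, Pow(v, 2))))
X = 8418 (X = Mul(-46, Add(-104, -79)) = Mul(-46, -183) = 8418)
Mul(Add(11115, -43975), Add(Function('g')(-194, 167), X)) = Mul(Add(11115, -43975), Add(Add(2, Mul(167, Pow(-194, 2))), 8418)) = Mul(-32860, Add(Add(2, Mul(167, 37636)), 8418)) = Mul(-32860, Add(Add(2, 6285212), 8418)) = Mul(-32860, Add(6285214, 8418)) = Mul(-32860, 6293632) = -206808747520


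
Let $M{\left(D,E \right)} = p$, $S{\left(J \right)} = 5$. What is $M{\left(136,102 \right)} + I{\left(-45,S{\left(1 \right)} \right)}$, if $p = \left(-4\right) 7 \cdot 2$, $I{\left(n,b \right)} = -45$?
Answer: $-101$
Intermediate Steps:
$p = -56$ ($p = \left(-28\right) 2 = -56$)
$M{\left(D,E \right)} = -56$
$M{\left(136,102 \right)} + I{\left(-45,S{\left(1 \right)} \right)} = -56 - 45 = -101$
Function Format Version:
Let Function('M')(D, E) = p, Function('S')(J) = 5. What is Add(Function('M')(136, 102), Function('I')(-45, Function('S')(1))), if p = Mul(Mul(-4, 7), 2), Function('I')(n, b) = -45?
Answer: -101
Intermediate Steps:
p = -56 (p = Mul(-28, 2) = -56)
Function('M')(D, E) = -56
Add(Function('M')(136, 102), Function('I')(-45, Function('S')(1))) = Add(-56, -45) = -101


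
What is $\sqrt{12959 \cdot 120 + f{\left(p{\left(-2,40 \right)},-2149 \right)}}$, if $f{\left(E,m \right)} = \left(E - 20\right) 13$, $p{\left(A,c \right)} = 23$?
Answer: $9 \sqrt{19199} \approx 1247.0$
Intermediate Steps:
$f{\left(E,m \right)} = -260 + 13 E$ ($f{\left(E,m \right)} = \left(-20 + E\right) 13 = -260 + 13 E$)
$\sqrt{12959 \cdot 120 + f{\left(p{\left(-2,40 \right)},-2149 \right)}} = \sqrt{12959 \cdot 120 + \left(-260 + 13 \cdot 23\right)} = \sqrt{1555080 + \left(-260 + 299\right)} = \sqrt{1555080 + 39} = \sqrt{1555119} = 9 \sqrt{19199}$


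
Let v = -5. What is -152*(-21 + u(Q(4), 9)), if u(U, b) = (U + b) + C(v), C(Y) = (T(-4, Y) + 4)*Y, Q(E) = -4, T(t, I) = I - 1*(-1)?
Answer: 2432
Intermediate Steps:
T(t, I) = 1 + I (T(t, I) = I + 1 = 1 + I)
C(Y) = Y*(5 + Y) (C(Y) = ((1 + Y) + 4)*Y = (5 + Y)*Y = Y*(5 + Y))
u(U, b) = U + b (u(U, b) = (U + b) - 5*(5 - 5) = (U + b) - 5*0 = (U + b) + 0 = U + b)
-152*(-21 + u(Q(4), 9)) = -152*(-21 + (-4 + 9)) = -152*(-21 + 5) = -152*(-16) = 2432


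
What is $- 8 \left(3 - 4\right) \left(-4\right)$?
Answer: $-32$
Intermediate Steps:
$- 8 \left(3 - 4\right) \left(-4\right) = \left(-8\right) \left(-1\right) \left(-4\right) = 8 \left(-4\right) = -32$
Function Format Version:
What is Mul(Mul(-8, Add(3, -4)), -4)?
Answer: -32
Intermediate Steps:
Mul(Mul(-8, Add(3, -4)), -4) = Mul(Mul(-8, -1), -4) = Mul(8, -4) = -32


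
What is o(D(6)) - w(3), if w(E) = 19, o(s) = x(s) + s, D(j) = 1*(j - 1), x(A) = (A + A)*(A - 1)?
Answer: 26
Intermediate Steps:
x(A) = 2*A*(-1 + A) (x(A) = (2*A)*(-1 + A) = 2*A*(-1 + A))
D(j) = -1 + j (D(j) = 1*(-1 + j) = -1 + j)
o(s) = s + 2*s*(-1 + s) (o(s) = 2*s*(-1 + s) + s = s + 2*s*(-1 + s))
o(D(6)) - w(3) = (-1 + 6)*(-1 + 2*(-1 + 6)) - 1*19 = 5*(-1 + 2*5) - 19 = 5*(-1 + 10) - 19 = 5*9 - 19 = 45 - 19 = 26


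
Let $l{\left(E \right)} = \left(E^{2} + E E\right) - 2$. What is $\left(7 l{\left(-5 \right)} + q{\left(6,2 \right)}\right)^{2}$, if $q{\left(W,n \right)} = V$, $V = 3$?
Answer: $114921$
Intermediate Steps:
$q{\left(W,n \right)} = 3$
$l{\left(E \right)} = -2 + 2 E^{2}$ ($l{\left(E \right)} = \left(E^{2} + E^{2}\right) - 2 = 2 E^{2} - 2 = -2 + 2 E^{2}$)
$\left(7 l{\left(-5 \right)} + q{\left(6,2 \right)}\right)^{2} = \left(7 \left(-2 + 2 \left(-5\right)^{2}\right) + 3\right)^{2} = \left(7 \left(-2 + 2 \cdot 25\right) + 3\right)^{2} = \left(7 \left(-2 + 50\right) + 3\right)^{2} = \left(7 \cdot 48 + 3\right)^{2} = \left(336 + 3\right)^{2} = 339^{2} = 114921$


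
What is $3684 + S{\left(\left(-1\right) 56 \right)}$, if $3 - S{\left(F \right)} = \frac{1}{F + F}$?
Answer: $\frac{412945}{112} \approx 3687.0$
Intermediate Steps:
$S{\left(F \right)} = 3 - \frac{1}{2 F}$ ($S{\left(F \right)} = 3 - \frac{1}{F + F} = 3 - \frac{1}{2 F}$)
$3684 + S{\left(\left(-1\right) 56 \right)} = 3684 + \left(3 - \frac{1}{2 \left(\left(-1\right) 56\right)}\right) = 3684 + \left(3 - \frac{1}{2 \left(-56\right)}\right) = 3684 + \left(3 - - \frac{1}{112}\right) = 3684 + \left(3 + \frac{1}{112}\right) = 3684 + \frac{337}{112} = \frac{412945}{112}$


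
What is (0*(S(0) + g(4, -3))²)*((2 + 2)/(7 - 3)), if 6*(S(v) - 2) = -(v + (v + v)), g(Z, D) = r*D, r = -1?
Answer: 0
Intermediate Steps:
g(Z, D) = -D
S(v) = 2 - v/2 (S(v) = 2 + (-(v + (v + v)))/6 = 2 + (-(v + 2*v))/6 = 2 + (-3*v)/6 = 2 - v/2)
(0*(S(0) + g(4, -3))²)*((2 + 2)/(7 - 3)) = (0*((2 - ½*0) - 1*(-3))²)*((2 + 2)/(7 - 3)) = (0*((2 + 0) + 3)²)*(4/4) = (0*(2 + 3)²)*(4*(¼)) = (0*5²)*1 = (0*25)*1 = 0*1 = 0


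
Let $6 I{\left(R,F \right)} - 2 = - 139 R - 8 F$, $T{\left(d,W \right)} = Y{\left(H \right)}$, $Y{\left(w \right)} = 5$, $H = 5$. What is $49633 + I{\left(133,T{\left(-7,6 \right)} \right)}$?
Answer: $\frac{93091}{2} \approx 46546.0$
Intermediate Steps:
$T{\left(d,W \right)} = 5$
$I{\left(R,F \right)} = \frac{1}{3} - \frac{139 R}{6} - \frac{4 F}{3}$ ($I{\left(R,F \right)} = \frac{1}{3} + \frac{- 139 R - 8 F}{6} = \frac{1}{3} - \left(\frac{4 F}{3} + \frac{139 R}{6}\right) = \frac{1}{3} - \frac{139 R}{6} - \frac{4 F}{3}$)
$49633 + I{\left(133,T{\left(-7,6 \right)} \right)} = 49633 - \frac{6175}{2} = \frac{93091}{2}$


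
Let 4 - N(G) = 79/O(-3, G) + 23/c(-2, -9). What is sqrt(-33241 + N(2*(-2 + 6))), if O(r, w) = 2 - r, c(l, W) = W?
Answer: I*sqrt(7481305)/15 ≈ 182.35*I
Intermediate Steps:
N(G) = -416/45 (N(G) = 4 - (79/(2 - 1*(-3)) + 23/(-9)) = 4 - (79/(2 + 3) + 23*(-1/9)) = 4 - (79/5 - 23/9) = 4 - 1*596/45 = 4 - 596/45 = -416/45)
sqrt(-33241 + N(2*(-2 + 6))) = sqrt(-33241 - 416/45) = sqrt(-1496261/45) = I*sqrt(7481305)/15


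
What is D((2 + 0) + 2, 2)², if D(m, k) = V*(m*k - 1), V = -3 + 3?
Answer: 0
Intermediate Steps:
V = 0
D(m, k) = 0 (D(m, k) = 0*(m*k - 1) = 0*(k*m - 1) = 0*(-1 + k*m) = 0)
D((2 + 0) + 2, 2)² = 0² = 0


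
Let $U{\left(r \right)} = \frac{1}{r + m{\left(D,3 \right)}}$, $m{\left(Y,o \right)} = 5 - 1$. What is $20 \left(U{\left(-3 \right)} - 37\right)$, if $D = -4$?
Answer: $-720$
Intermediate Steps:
$m{\left(Y,o \right)} = 4$ ($m{\left(Y,o \right)} = 5 - 1 = 4$)
$U{\left(r \right)} = \frac{1}{4 + r}$ ($U{\left(r \right)} = \frac{1}{r + 4} = \frac{1}{4 + r}$)
$20 \left(U{\left(-3 \right)} - 37\right) = 20 \left(\frac{1}{4 - 3} - 37\right) = 20 \left(1^{-1} - 37\right) = 20 \left(1 - 37\right) = 20 \left(-36\right) = -720$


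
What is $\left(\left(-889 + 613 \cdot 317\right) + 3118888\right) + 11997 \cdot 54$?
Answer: $3960158$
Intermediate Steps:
$\left(\left(-889 + 613 \cdot 317\right) + 3118888\right) + 11997 \cdot 54 = \left(\left(-889 + 194321\right) + 3118888\right) + 647838 = \left(193432 + 3118888\right) + 647838 = 3312320 + 647838 = 3960158$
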